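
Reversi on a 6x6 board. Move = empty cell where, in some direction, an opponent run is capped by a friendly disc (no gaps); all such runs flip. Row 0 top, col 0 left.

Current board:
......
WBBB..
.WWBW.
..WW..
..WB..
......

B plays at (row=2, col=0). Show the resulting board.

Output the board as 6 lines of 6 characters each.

Answer: ......
WBBB..
BBBBW.
..WW..
..WB..
......

Derivation:
Place B at (2,0); scan 8 dirs for brackets.
Dir NW: edge -> no flip
Dir N: opp run (1,0), next='.' -> no flip
Dir NE: first cell 'B' (not opp) -> no flip
Dir W: edge -> no flip
Dir E: opp run (2,1) (2,2) capped by B -> flip
Dir SW: edge -> no flip
Dir S: first cell '.' (not opp) -> no flip
Dir SE: first cell '.' (not opp) -> no flip
All flips: (2,1) (2,2)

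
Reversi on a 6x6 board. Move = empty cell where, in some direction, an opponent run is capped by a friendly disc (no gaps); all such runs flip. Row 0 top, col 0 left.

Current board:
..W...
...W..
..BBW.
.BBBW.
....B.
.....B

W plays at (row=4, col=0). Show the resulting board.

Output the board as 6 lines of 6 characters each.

Place W at (4,0); scan 8 dirs for brackets.
Dir NW: edge -> no flip
Dir N: first cell '.' (not opp) -> no flip
Dir NE: opp run (3,1) (2,2) capped by W -> flip
Dir W: edge -> no flip
Dir E: first cell '.' (not opp) -> no flip
Dir SW: edge -> no flip
Dir S: first cell '.' (not opp) -> no flip
Dir SE: first cell '.' (not opp) -> no flip
All flips: (2,2) (3,1)

Answer: ..W...
...W..
..WBW.
.WBBW.
W...B.
.....B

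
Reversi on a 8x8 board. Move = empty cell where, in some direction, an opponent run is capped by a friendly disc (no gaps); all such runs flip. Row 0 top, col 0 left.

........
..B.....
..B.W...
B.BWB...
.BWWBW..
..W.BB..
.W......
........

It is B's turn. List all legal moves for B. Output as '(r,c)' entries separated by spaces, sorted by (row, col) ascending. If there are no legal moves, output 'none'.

(1,3): no bracket -> illegal
(1,4): flips 1 -> legal
(1,5): no bracket -> illegal
(2,3): no bracket -> illegal
(2,5): no bracket -> illegal
(3,1): no bracket -> illegal
(3,5): flips 1 -> legal
(3,6): flips 1 -> legal
(4,6): flips 1 -> legal
(5,0): no bracket -> illegal
(5,1): no bracket -> illegal
(5,3): no bracket -> illegal
(5,6): flips 1 -> legal
(6,0): no bracket -> illegal
(6,2): flips 2 -> legal
(6,3): flips 1 -> legal
(7,0): flips 3 -> legal
(7,1): no bracket -> illegal
(7,2): no bracket -> illegal

Answer: (1,4) (3,5) (3,6) (4,6) (5,6) (6,2) (6,3) (7,0)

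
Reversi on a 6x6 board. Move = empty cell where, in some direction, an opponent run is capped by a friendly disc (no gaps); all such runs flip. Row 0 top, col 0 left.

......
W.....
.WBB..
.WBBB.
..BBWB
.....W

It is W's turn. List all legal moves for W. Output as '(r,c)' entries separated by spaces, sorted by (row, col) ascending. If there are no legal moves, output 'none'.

Answer: (1,1) (1,3) (2,4) (3,5) (4,1) (5,3) (5,4)

Derivation:
(1,1): flips 2 -> legal
(1,2): no bracket -> illegal
(1,3): flips 1 -> legal
(1,4): no bracket -> illegal
(2,4): flips 3 -> legal
(2,5): no bracket -> illegal
(3,5): flips 4 -> legal
(4,1): flips 2 -> legal
(5,1): no bracket -> illegal
(5,2): no bracket -> illegal
(5,3): flips 1 -> legal
(5,4): flips 2 -> legal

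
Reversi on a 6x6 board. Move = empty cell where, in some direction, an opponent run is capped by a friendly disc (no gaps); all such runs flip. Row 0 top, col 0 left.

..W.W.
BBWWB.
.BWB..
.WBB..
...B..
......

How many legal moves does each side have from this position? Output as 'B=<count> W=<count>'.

Answer: B=4 W=10

Derivation:
-- B to move --
(0,1): flips 1 -> legal
(0,3): flips 2 -> legal
(0,5): no bracket -> illegal
(1,5): no bracket -> illegal
(2,0): no bracket -> illegal
(2,4): no bracket -> illegal
(3,0): flips 1 -> legal
(4,0): no bracket -> illegal
(4,1): flips 1 -> legal
(4,2): no bracket -> illegal
B mobility = 4
-- W to move --
(0,0): flips 1 -> legal
(0,1): flips 2 -> legal
(0,3): no bracket -> illegal
(0,5): no bracket -> illegal
(1,5): flips 1 -> legal
(2,0): flips 2 -> legal
(2,4): flips 2 -> legal
(2,5): no bracket -> illegal
(3,0): flips 1 -> legal
(3,4): flips 3 -> legal
(4,1): no bracket -> illegal
(4,2): flips 1 -> legal
(4,4): flips 1 -> legal
(5,2): no bracket -> illegal
(5,3): flips 3 -> legal
(5,4): no bracket -> illegal
W mobility = 10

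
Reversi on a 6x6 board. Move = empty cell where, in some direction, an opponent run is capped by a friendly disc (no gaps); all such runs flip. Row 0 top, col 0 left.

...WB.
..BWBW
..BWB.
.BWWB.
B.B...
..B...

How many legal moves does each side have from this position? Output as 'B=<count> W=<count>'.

-- B to move --
(0,2): flips 2 -> legal
(0,5): no bracket -> illegal
(2,1): no bracket -> illegal
(2,5): no bracket -> illegal
(4,1): flips 2 -> legal
(4,3): no bracket -> illegal
(4,4): flips 1 -> legal
B mobility = 3
-- W to move --
(0,1): flips 1 -> legal
(0,2): flips 2 -> legal
(0,5): flips 2 -> legal
(1,1): flips 2 -> legal
(2,0): no bracket -> illegal
(2,1): flips 2 -> legal
(2,5): flips 2 -> legal
(3,0): flips 1 -> legal
(3,5): flips 2 -> legal
(4,1): no bracket -> illegal
(4,3): no bracket -> illegal
(4,4): no bracket -> illegal
(4,5): flips 1 -> legal
(5,0): no bracket -> illegal
(5,1): flips 1 -> legal
(5,3): no bracket -> illegal
W mobility = 10

Answer: B=3 W=10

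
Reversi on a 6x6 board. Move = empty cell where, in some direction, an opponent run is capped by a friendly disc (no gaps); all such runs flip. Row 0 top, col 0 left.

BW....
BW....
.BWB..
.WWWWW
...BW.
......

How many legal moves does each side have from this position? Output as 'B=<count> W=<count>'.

-- B to move --
(0,2): flips 1 -> legal
(1,2): flips 1 -> legal
(1,3): no bracket -> illegal
(2,0): no bracket -> illegal
(2,4): no bracket -> illegal
(2,5): flips 1 -> legal
(3,0): no bracket -> illegal
(4,0): no bracket -> illegal
(4,1): flips 2 -> legal
(4,2): no bracket -> illegal
(4,5): flips 2 -> legal
(5,3): no bracket -> illegal
(5,4): no bracket -> illegal
(5,5): flips 4 -> legal
B mobility = 6
-- W to move --
(1,2): flips 1 -> legal
(1,3): flips 1 -> legal
(1,4): flips 1 -> legal
(2,0): flips 1 -> legal
(2,4): flips 1 -> legal
(3,0): no bracket -> illegal
(4,2): flips 1 -> legal
(5,2): flips 1 -> legal
(5,3): flips 1 -> legal
(5,4): flips 1 -> legal
W mobility = 9

Answer: B=6 W=9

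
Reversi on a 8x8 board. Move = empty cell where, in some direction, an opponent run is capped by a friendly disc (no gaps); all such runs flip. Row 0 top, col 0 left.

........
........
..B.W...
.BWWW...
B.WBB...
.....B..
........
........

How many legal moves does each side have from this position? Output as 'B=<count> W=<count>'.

Answer: B=8 W=9

Derivation:
-- B to move --
(1,3): no bracket -> illegal
(1,4): flips 2 -> legal
(1,5): no bracket -> illegal
(2,1): flips 1 -> legal
(2,3): flips 1 -> legal
(2,5): flips 1 -> legal
(3,5): flips 3 -> legal
(4,1): flips 1 -> legal
(4,5): no bracket -> illegal
(5,1): no bracket -> illegal
(5,2): flips 2 -> legal
(5,3): flips 1 -> legal
B mobility = 8
-- W to move --
(1,1): flips 1 -> legal
(1,2): flips 1 -> legal
(1,3): no bracket -> illegal
(2,0): flips 1 -> legal
(2,1): no bracket -> illegal
(2,3): no bracket -> illegal
(3,0): flips 1 -> legal
(3,5): no bracket -> illegal
(4,1): no bracket -> illegal
(4,5): flips 2 -> legal
(4,6): no bracket -> illegal
(5,0): no bracket -> illegal
(5,1): no bracket -> illegal
(5,2): flips 1 -> legal
(5,3): flips 1 -> legal
(5,4): flips 2 -> legal
(5,6): no bracket -> illegal
(6,4): no bracket -> illegal
(6,5): no bracket -> illegal
(6,6): flips 2 -> legal
W mobility = 9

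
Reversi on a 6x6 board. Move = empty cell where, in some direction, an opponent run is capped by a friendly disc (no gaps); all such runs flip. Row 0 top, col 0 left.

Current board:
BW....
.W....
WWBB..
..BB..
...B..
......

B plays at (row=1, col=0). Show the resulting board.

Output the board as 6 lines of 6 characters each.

Answer: BW....
BW....
WBBB..
..BB..
...B..
......

Derivation:
Place B at (1,0); scan 8 dirs for brackets.
Dir NW: edge -> no flip
Dir N: first cell 'B' (not opp) -> no flip
Dir NE: opp run (0,1), next=edge -> no flip
Dir W: edge -> no flip
Dir E: opp run (1,1), next='.' -> no flip
Dir SW: edge -> no flip
Dir S: opp run (2,0), next='.' -> no flip
Dir SE: opp run (2,1) capped by B -> flip
All flips: (2,1)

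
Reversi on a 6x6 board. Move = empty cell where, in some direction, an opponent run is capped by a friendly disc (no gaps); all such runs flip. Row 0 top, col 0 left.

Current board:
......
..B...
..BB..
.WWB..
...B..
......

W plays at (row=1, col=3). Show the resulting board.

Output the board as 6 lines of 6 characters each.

Answer: ......
..BW..
..WB..
.WWB..
...B..
......

Derivation:
Place W at (1,3); scan 8 dirs for brackets.
Dir NW: first cell '.' (not opp) -> no flip
Dir N: first cell '.' (not opp) -> no flip
Dir NE: first cell '.' (not opp) -> no flip
Dir W: opp run (1,2), next='.' -> no flip
Dir E: first cell '.' (not opp) -> no flip
Dir SW: opp run (2,2) capped by W -> flip
Dir S: opp run (2,3) (3,3) (4,3), next='.' -> no flip
Dir SE: first cell '.' (not opp) -> no flip
All flips: (2,2)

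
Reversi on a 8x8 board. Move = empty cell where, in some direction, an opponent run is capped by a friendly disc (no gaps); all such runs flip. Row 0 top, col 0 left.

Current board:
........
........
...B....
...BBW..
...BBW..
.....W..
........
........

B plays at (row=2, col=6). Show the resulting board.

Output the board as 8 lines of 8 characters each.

Answer: ........
........
...B..B.
...BBB..
...BBW..
.....W..
........
........

Derivation:
Place B at (2,6); scan 8 dirs for brackets.
Dir NW: first cell '.' (not opp) -> no flip
Dir N: first cell '.' (not opp) -> no flip
Dir NE: first cell '.' (not opp) -> no flip
Dir W: first cell '.' (not opp) -> no flip
Dir E: first cell '.' (not opp) -> no flip
Dir SW: opp run (3,5) capped by B -> flip
Dir S: first cell '.' (not opp) -> no flip
Dir SE: first cell '.' (not opp) -> no flip
All flips: (3,5)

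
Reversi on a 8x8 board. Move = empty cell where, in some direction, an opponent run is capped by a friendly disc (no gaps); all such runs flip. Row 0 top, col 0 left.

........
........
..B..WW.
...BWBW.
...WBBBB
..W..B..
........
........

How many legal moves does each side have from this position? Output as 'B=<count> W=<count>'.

-- B to move --
(1,4): flips 2 -> legal
(1,5): flips 1 -> legal
(1,6): flips 2 -> legal
(1,7): flips 1 -> legal
(2,3): flips 1 -> legal
(2,4): flips 1 -> legal
(2,7): flips 1 -> legal
(3,2): no bracket -> illegal
(3,7): flips 1 -> legal
(4,1): no bracket -> illegal
(4,2): flips 1 -> legal
(5,1): no bracket -> illegal
(5,3): flips 1 -> legal
(5,4): no bracket -> illegal
(6,1): no bracket -> illegal
(6,2): no bracket -> illegal
(6,3): no bracket -> illegal
B mobility = 10
-- W to move --
(1,1): no bracket -> illegal
(1,2): no bracket -> illegal
(1,3): no bracket -> illegal
(2,1): no bracket -> illegal
(2,3): flips 1 -> legal
(2,4): no bracket -> illegal
(3,1): no bracket -> illegal
(3,2): flips 1 -> legal
(3,7): no bracket -> illegal
(4,2): no bracket -> illegal
(5,3): flips 2 -> legal
(5,4): flips 2 -> legal
(5,6): flips 2 -> legal
(5,7): no bracket -> illegal
(6,4): no bracket -> illegal
(6,5): flips 3 -> legal
(6,6): no bracket -> illegal
W mobility = 6

Answer: B=10 W=6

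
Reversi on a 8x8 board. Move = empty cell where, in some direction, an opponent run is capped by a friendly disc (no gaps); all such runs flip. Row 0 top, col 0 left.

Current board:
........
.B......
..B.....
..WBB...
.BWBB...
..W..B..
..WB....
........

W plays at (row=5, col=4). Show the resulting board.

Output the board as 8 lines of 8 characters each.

Answer: ........
.B......
..B.....
..WBB...
.BWWB...
..W.WB..
..WB....
........

Derivation:
Place W at (5,4); scan 8 dirs for brackets.
Dir NW: opp run (4,3) capped by W -> flip
Dir N: opp run (4,4) (3,4), next='.' -> no flip
Dir NE: first cell '.' (not opp) -> no flip
Dir W: first cell '.' (not opp) -> no flip
Dir E: opp run (5,5), next='.' -> no flip
Dir SW: opp run (6,3), next='.' -> no flip
Dir S: first cell '.' (not opp) -> no flip
Dir SE: first cell '.' (not opp) -> no flip
All flips: (4,3)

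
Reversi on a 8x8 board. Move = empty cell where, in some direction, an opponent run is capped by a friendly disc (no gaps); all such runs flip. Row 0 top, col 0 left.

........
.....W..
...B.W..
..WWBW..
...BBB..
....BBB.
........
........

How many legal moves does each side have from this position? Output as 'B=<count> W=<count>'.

Answer: B=8 W=6

Derivation:
-- B to move --
(0,4): no bracket -> illegal
(0,5): flips 3 -> legal
(0,6): no bracket -> illegal
(1,4): no bracket -> illegal
(1,6): flips 1 -> legal
(2,1): flips 1 -> legal
(2,2): flips 1 -> legal
(2,4): no bracket -> illegal
(2,6): flips 1 -> legal
(3,1): flips 2 -> legal
(3,6): flips 1 -> legal
(4,1): flips 1 -> legal
(4,2): no bracket -> illegal
(4,6): no bracket -> illegal
B mobility = 8
-- W to move --
(1,2): no bracket -> illegal
(1,3): flips 1 -> legal
(1,4): flips 1 -> legal
(2,2): no bracket -> illegal
(2,4): no bracket -> illegal
(3,6): no bracket -> illegal
(4,2): no bracket -> illegal
(4,6): no bracket -> illegal
(4,7): no bracket -> illegal
(5,2): flips 2 -> legal
(5,3): flips 2 -> legal
(5,7): no bracket -> illegal
(6,3): no bracket -> illegal
(6,4): no bracket -> illegal
(6,5): flips 4 -> legal
(6,6): flips 2 -> legal
(6,7): no bracket -> illegal
W mobility = 6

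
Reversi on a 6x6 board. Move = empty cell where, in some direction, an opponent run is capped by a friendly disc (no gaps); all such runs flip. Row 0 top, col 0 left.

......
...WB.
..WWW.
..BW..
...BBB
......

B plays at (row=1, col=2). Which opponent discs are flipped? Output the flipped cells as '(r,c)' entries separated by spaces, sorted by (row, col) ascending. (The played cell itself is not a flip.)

Dir NW: first cell '.' (not opp) -> no flip
Dir N: first cell '.' (not opp) -> no flip
Dir NE: first cell '.' (not opp) -> no flip
Dir W: first cell '.' (not opp) -> no flip
Dir E: opp run (1,3) capped by B -> flip
Dir SW: first cell '.' (not opp) -> no flip
Dir S: opp run (2,2) capped by B -> flip
Dir SE: opp run (2,3), next='.' -> no flip

Answer: (1,3) (2,2)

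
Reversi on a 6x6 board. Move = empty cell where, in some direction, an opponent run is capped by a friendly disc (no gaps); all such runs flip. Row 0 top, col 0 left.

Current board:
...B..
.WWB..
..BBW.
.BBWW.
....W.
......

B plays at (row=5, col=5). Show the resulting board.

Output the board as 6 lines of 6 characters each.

Place B at (5,5); scan 8 dirs for brackets.
Dir NW: opp run (4,4) (3,3) capped by B -> flip
Dir N: first cell '.' (not opp) -> no flip
Dir NE: edge -> no flip
Dir W: first cell '.' (not opp) -> no flip
Dir E: edge -> no flip
Dir SW: edge -> no flip
Dir S: edge -> no flip
Dir SE: edge -> no flip
All flips: (3,3) (4,4)

Answer: ...B..
.WWB..
..BBW.
.BBBW.
....B.
.....B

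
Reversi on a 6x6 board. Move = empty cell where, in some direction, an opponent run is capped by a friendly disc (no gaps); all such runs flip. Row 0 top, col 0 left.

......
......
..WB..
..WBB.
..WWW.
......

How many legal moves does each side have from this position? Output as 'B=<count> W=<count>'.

Answer: B=9 W=5

Derivation:
-- B to move --
(1,1): flips 1 -> legal
(1,2): no bracket -> illegal
(1,3): no bracket -> illegal
(2,1): flips 1 -> legal
(3,1): flips 1 -> legal
(3,5): no bracket -> illegal
(4,1): flips 1 -> legal
(4,5): no bracket -> illegal
(5,1): flips 1 -> legal
(5,2): flips 1 -> legal
(5,3): flips 1 -> legal
(5,4): flips 1 -> legal
(5,5): flips 1 -> legal
B mobility = 9
-- W to move --
(1,2): no bracket -> illegal
(1,3): flips 2 -> legal
(1,4): flips 1 -> legal
(2,4): flips 3 -> legal
(2,5): flips 1 -> legal
(3,5): flips 2 -> legal
(4,5): no bracket -> illegal
W mobility = 5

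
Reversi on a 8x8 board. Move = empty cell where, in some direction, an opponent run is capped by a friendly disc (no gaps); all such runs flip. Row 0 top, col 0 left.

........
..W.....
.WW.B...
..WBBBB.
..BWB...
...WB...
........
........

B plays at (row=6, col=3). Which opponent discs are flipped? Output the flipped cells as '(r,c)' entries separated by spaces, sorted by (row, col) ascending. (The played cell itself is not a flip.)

Answer: (4,3) (5,3)

Derivation:
Dir NW: first cell '.' (not opp) -> no flip
Dir N: opp run (5,3) (4,3) capped by B -> flip
Dir NE: first cell 'B' (not opp) -> no flip
Dir W: first cell '.' (not opp) -> no flip
Dir E: first cell '.' (not opp) -> no flip
Dir SW: first cell '.' (not opp) -> no flip
Dir S: first cell '.' (not opp) -> no flip
Dir SE: first cell '.' (not opp) -> no flip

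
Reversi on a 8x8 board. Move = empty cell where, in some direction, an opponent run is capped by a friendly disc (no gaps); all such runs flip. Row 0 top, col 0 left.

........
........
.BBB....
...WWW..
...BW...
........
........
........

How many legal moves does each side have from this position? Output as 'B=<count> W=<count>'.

-- B to move --
(2,4): no bracket -> illegal
(2,5): flips 1 -> legal
(2,6): no bracket -> illegal
(3,2): no bracket -> illegal
(3,6): no bracket -> illegal
(4,2): no bracket -> illegal
(4,5): flips 2 -> legal
(4,6): no bracket -> illegal
(5,3): no bracket -> illegal
(5,4): no bracket -> illegal
(5,5): flips 2 -> legal
B mobility = 3
-- W to move --
(1,0): no bracket -> illegal
(1,1): flips 1 -> legal
(1,2): flips 1 -> legal
(1,3): flips 1 -> legal
(1,4): no bracket -> illegal
(2,0): no bracket -> illegal
(2,4): no bracket -> illegal
(3,0): no bracket -> illegal
(3,1): no bracket -> illegal
(3,2): no bracket -> illegal
(4,2): flips 1 -> legal
(5,2): flips 1 -> legal
(5,3): flips 1 -> legal
(5,4): no bracket -> illegal
W mobility = 6

Answer: B=3 W=6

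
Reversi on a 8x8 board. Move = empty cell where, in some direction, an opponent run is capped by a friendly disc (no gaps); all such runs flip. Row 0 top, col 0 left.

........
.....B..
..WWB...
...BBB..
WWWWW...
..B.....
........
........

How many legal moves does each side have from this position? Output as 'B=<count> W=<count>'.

-- B to move --
(1,1): flips 1 -> legal
(1,2): flips 1 -> legal
(1,3): flips 1 -> legal
(1,4): no bracket -> illegal
(2,1): flips 2 -> legal
(3,0): flips 1 -> legal
(3,1): no bracket -> illegal
(3,2): flips 1 -> legal
(4,5): no bracket -> illegal
(5,0): no bracket -> illegal
(5,1): flips 1 -> legal
(5,3): flips 2 -> legal
(5,4): flips 1 -> legal
(5,5): flips 1 -> legal
B mobility = 10
-- W to move --
(0,4): no bracket -> illegal
(0,5): no bracket -> illegal
(0,6): flips 3 -> legal
(1,3): no bracket -> illegal
(1,4): flips 2 -> legal
(1,6): no bracket -> illegal
(2,5): flips 2 -> legal
(2,6): flips 1 -> legal
(3,2): no bracket -> illegal
(3,6): no bracket -> illegal
(4,5): flips 1 -> legal
(4,6): no bracket -> illegal
(5,1): no bracket -> illegal
(5,3): no bracket -> illegal
(6,1): flips 1 -> legal
(6,2): flips 1 -> legal
(6,3): flips 1 -> legal
W mobility = 8

Answer: B=10 W=8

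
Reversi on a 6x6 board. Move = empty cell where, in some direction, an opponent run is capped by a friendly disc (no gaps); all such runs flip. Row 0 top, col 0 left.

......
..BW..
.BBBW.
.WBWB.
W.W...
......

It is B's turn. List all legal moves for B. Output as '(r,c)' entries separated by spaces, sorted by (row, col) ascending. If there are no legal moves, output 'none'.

(0,2): no bracket -> illegal
(0,3): flips 1 -> legal
(0,4): flips 1 -> legal
(1,4): flips 2 -> legal
(1,5): no bracket -> illegal
(2,0): no bracket -> illegal
(2,5): flips 1 -> legal
(3,0): flips 1 -> legal
(3,5): no bracket -> illegal
(4,1): flips 1 -> legal
(4,3): flips 1 -> legal
(4,4): flips 1 -> legal
(5,0): no bracket -> illegal
(5,1): no bracket -> illegal
(5,2): flips 1 -> legal
(5,3): no bracket -> illegal

Answer: (0,3) (0,4) (1,4) (2,5) (3,0) (4,1) (4,3) (4,4) (5,2)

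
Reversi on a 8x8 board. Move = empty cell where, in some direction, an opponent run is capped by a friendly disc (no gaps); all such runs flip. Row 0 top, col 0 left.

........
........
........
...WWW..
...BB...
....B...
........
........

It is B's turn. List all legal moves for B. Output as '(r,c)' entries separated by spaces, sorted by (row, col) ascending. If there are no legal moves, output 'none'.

(2,2): flips 1 -> legal
(2,3): flips 1 -> legal
(2,4): flips 1 -> legal
(2,5): flips 1 -> legal
(2,6): flips 1 -> legal
(3,2): no bracket -> illegal
(3,6): no bracket -> illegal
(4,2): no bracket -> illegal
(4,5): no bracket -> illegal
(4,6): no bracket -> illegal

Answer: (2,2) (2,3) (2,4) (2,5) (2,6)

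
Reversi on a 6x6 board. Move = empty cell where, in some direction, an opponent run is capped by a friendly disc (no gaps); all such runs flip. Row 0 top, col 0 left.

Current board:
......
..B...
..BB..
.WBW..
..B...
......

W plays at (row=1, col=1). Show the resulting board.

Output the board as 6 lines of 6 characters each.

Answer: ......
.WB...
..WB..
.WBW..
..B...
......

Derivation:
Place W at (1,1); scan 8 dirs for brackets.
Dir NW: first cell '.' (not opp) -> no flip
Dir N: first cell '.' (not opp) -> no flip
Dir NE: first cell '.' (not opp) -> no flip
Dir W: first cell '.' (not opp) -> no flip
Dir E: opp run (1,2), next='.' -> no flip
Dir SW: first cell '.' (not opp) -> no flip
Dir S: first cell '.' (not opp) -> no flip
Dir SE: opp run (2,2) capped by W -> flip
All flips: (2,2)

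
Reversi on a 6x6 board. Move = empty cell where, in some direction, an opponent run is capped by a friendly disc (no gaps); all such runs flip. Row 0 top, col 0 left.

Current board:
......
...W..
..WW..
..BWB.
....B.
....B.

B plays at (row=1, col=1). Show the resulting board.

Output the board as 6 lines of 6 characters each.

Answer: ......
.B.W..
..BW..
..BBB.
....B.
....B.

Derivation:
Place B at (1,1); scan 8 dirs for brackets.
Dir NW: first cell '.' (not opp) -> no flip
Dir N: first cell '.' (not opp) -> no flip
Dir NE: first cell '.' (not opp) -> no flip
Dir W: first cell '.' (not opp) -> no flip
Dir E: first cell '.' (not opp) -> no flip
Dir SW: first cell '.' (not opp) -> no flip
Dir S: first cell '.' (not opp) -> no flip
Dir SE: opp run (2,2) (3,3) capped by B -> flip
All flips: (2,2) (3,3)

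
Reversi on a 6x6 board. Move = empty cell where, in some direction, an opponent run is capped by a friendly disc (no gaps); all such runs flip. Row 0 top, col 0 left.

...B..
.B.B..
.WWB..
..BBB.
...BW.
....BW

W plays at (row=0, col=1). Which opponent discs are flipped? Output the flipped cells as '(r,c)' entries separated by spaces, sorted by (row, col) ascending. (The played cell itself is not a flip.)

Answer: (1,1)

Derivation:
Dir NW: edge -> no flip
Dir N: edge -> no flip
Dir NE: edge -> no flip
Dir W: first cell '.' (not opp) -> no flip
Dir E: first cell '.' (not opp) -> no flip
Dir SW: first cell '.' (not opp) -> no flip
Dir S: opp run (1,1) capped by W -> flip
Dir SE: first cell '.' (not opp) -> no flip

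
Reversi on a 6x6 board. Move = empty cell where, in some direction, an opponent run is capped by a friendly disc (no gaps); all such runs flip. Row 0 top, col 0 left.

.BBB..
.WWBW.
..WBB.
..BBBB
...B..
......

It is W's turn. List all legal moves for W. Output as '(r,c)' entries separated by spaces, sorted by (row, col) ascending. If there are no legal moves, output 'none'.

Answer: (0,4) (2,5) (4,1) (4,2) (4,4) (4,5)

Derivation:
(0,0): no bracket -> illegal
(0,4): flips 1 -> legal
(1,0): no bracket -> illegal
(1,5): no bracket -> illegal
(2,1): no bracket -> illegal
(2,5): flips 2 -> legal
(3,1): no bracket -> illegal
(4,1): flips 2 -> legal
(4,2): flips 1 -> legal
(4,4): flips 3 -> legal
(4,5): flips 2 -> legal
(5,2): no bracket -> illegal
(5,3): no bracket -> illegal
(5,4): no bracket -> illegal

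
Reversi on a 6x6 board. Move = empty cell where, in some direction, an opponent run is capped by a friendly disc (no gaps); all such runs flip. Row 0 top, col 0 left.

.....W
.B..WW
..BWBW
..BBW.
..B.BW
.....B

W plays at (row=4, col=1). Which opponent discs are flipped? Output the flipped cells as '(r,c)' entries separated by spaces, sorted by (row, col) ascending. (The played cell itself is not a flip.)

Answer: (3,2)

Derivation:
Dir NW: first cell '.' (not opp) -> no flip
Dir N: first cell '.' (not opp) -> no flip
Dir NE: opp run (3,2) capped by W -> flip
Dir W: first cell '.' (not opp) -> no flip
Dir E: opp run (4,2), next='.' -> no flip
Dir SW: first cell '.' (not opp) -> no flip
Dir S: first cell '.' (not opp) -> no flip
Dir SE: first cell '.' (not opp) -> no flip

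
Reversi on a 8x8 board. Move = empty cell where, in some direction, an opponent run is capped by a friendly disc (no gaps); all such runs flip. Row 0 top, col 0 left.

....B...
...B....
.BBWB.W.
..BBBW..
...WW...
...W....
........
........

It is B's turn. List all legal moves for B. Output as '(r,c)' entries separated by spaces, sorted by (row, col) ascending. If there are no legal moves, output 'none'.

(1,2): flips 1 -> legal
(1,4): flips 1 -> legal
(1,5): no bracket -> illegal
(1,6): no bracket -> illegal
(1,7): no bracket -> illegal
(2,5): no bracket -> illegal
(2,7): no bracket -> illegal
(3,6): flips 1 -> legal
(3,7): no bracket -> illegal
(4,2): no bracket -> illegal
(4,5): no bracket -> illegal
(4,6): flips 1 -> legal
(5,2): flips 1 -> legal
(5,4): flips 2 -> legal
(5,5): flips 1 -> legal
(6,2): no bracket -> illegal
(6,3): flips 2 -> legal
(6,4): no bracket -> illegal

Answer: (1,2) (1,4) (3,6) (4,6) (5,2) (5,4) (5,5) (6,3)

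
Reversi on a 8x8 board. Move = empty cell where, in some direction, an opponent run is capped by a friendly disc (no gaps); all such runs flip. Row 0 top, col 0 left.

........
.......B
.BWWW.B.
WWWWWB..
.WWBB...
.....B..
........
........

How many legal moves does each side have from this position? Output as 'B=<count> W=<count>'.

Answer: B=6 W=11

Derivation:
-- B to move --
(1,1): flips 2 -> legal
(1,2): no bracket -> illegal
(1,3): flips 3 -> legal
(1,4): flips 2 -> legal
(1,5): no bracket -> illegal
(2,0): no bracket -> illegal
(2,5): flips 4 -> legal
(4,0): flips 2 -> legal
(4,5): no bracket -> illegal
(5,0): no bracket -> illegal
(5,1): flips 2 -> legal
(5,2): no bracket -> illegal
(5,3): no bracket -> illegal
B mobility = 6
-- W to move --
(0,6): no bracket -> illegal
(0,7): no bracket -> illegal
(1,0): flips 1 -> legal
(1,1): flips 1 -> legal
(1,2): flips 1 -> legal
(1,5): no bracket -> illegal
(1,6): no bracket -> illegal
(2,0): flips 1 -> legal
(2,5): no bracket -> illegal
(2,7): no bracket -> illegal
(3,6): flips 1 -> legal
(3,7): no bracket -> illegal
(4,5): flips 2 -> legal
(4,6): flips 1 -> legal
(5,2): flips 1 -> legal
(5,3): flips 1 -> legal
(5,4): flips 2 -> legal
(5,6): no bracket -> illegal
(6,4): no bracket -> illegal
(6,5): no bracket -> illegal
(6,6): flips 2 -> legal
W mobility = 11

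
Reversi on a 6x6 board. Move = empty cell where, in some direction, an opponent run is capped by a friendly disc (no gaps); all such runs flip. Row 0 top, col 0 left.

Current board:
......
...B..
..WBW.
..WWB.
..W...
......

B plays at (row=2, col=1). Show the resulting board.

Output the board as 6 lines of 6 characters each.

Place B at (2,1); scan 8 dirs for brackets.
Dir NW: first cell '.' (not opp) -> no flip
Dir N: first cell '.' (not opp) -> no flip
Dir NE: first cell '.' (not opp) -> no flip
Dir W: first cell '.' (not opp) -> no flip
Dir E: opp run (2,2) capped by B -> flip
Dir SW: first cell '.' (not opp) -> no flip
Dir S: first cell '.' (not opp) -> no flip
Dir SE: opp run (3,2), next='.' -> no flip
All flips: (2,2)

Answer: ......
...B..
.BBBW.
..WWB.
..W...
......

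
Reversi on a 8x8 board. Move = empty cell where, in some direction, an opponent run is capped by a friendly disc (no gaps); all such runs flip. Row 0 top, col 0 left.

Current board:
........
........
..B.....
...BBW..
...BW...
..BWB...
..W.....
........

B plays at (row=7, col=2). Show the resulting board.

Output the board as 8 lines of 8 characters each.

Place B at (7,2); scan 8 dirs for brackets.
Dir NW: first cell '.' (not opp) -> no flip
Dir N: opp run (6,2) capped by B -> flip
Dir NE: first cell '.' (not opp) -> no flip
Dir W: first cell '.' (not opp) -> no flip
Dir E: first cell '.' (not opp) -> no flip
Dir SW: edge -> no flip
Dir S: edge -> no flip
Dir SE: edge -> no flip
All flips: (6,2)

Answer: ........
........
..B.....
...BBW..
...BW...
..BWB...
..B.....
..B.....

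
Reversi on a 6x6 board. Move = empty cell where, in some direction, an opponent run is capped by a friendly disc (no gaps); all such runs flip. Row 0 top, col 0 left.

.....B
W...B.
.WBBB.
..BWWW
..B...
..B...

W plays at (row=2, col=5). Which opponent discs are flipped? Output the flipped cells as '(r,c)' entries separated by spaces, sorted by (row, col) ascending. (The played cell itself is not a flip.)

Dir NW: opp run (1,4), next='.' -> no flip
Dir N: first cell '.' (not opp) -> no flip
Dir NE: edge -> no flip
Dir W: opp run (2,4) (2,3) (2,2) capped by W -> flip
Dir E: edge -> no flip
Dir SW: first cell 'W' (not opp) -> no flip
Dir S: first cell 'W' (not opp) -> no flip
Dir SE: edge -> no flip

Answer: (2,2) (2,3) (2,4)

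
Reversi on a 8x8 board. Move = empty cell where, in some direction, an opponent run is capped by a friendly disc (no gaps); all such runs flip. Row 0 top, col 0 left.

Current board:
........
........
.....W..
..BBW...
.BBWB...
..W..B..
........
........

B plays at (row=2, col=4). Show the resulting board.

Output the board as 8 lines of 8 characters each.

Place B at (2,4); scan 8 dirs for brackets.
Dir NW: first cell '.' (not opp) -> no flip
Dir N: first cell '.' (not opp) -> no flip
Dir NE: first cell '.' (not opp) -> no flip
Dir W: first cell '.' (not opp) -> no flip
Dir E: opp run (2,5), next='.' -> no flip
Dir SW: first cell 'B' (not opp) -> no flip
Dir S: opp run (3,4) capped by B -> flip
Dir SE: first cell '.' (not opp) -> no flip
All flips: (3,4)

Answer: ........
........
....BW..
..BBB...
.BBWB...
..W..B..
........
........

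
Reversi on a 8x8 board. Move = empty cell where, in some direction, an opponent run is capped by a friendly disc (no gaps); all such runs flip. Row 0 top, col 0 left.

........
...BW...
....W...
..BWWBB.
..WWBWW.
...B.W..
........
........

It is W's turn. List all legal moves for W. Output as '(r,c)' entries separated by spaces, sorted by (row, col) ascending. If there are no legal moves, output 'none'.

(0,2): flips 1 -> legal
(0,3): no bracket -> illegal
(0,4): no bracket -> illegal
(1,2): flips 1 -> legal
(2,1): flips 1 -> legal
(2,2): flips 1 -> legal
(2,3): no bracket -> illegal
(2,5): flips 1 -> legal
(2,6): flips 1 -> legal
(2,7): flips 1 -> legal
(3,1): flips 1 -> legal
(3,7): flips 2 -> legal
(4,1): no bracket -> illegal
(4,7): no bracket -> illegal
(5,2): no bracket -> illegal
(5,4): flips 1 -> legal
(6,2): no bracket -> illegal
(6,3): flips 1 -> legal
(6,4): flips 1 -> legal

Answer: (0,2) (1,2) (2,1) (2,2) (2,5) (2,6) (2,7) (3,1) (3,7) (5,4) (6,3) (6,4)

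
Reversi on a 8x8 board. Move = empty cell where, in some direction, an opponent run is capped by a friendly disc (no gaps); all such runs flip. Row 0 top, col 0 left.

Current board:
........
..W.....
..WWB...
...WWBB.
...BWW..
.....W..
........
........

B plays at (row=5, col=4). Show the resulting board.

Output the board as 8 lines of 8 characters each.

Answer: ........
..W.....
..WWB...
...WBBB.
...BBB..
....BW..
........
........

Derivation:
Place B at (5,4); scan 8 dirs for brackets.
Dir NW: first cell 'B' (not opp) -> no flip
Dir N: opp run (4,4) (3,4) capped by B -> flip
Dir NE: opp run (4,5) capped by B -> flip
Dir W: first cell '.' (not opp) -> no flip
Dir E: opp run (5,5), next='.' -> no flip
Dir SW: first cell '.' (not opp) -> no flip
Dir S: first cell '.' (not opp) -> no flip
Dir SE: first cell '.' (not opp) -> no flip
All flips: (3,4) (4,4) (4,5)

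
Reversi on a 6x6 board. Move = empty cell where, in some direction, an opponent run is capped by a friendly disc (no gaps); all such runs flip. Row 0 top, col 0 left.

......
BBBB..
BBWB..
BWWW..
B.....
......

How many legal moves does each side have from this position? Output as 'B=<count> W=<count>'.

Answer: B=5 W=7

Derivation:
-- B to move --
(2,4): no bracket -> illegal
(3,4): flips 3 -> legal
(4,1): flips 2 -> legal
(4,2): flips 3 -> legal
(4,3): flips 2 -> legal
(4,4): flips 2 -> legal
B mobility = 5
-- W to move --
(0,0): flips 1 -> legal
(0,1): flips 2 -> legal
(0,2): flips 1 -> legal
(0,3): flips 2 -> legal
(0,4): flips 1 -> legal
(1,4): flips 1 -> legal
(2,4): flips 1 -> legal
(3,4): no bracket -> illegal
(4,1): no bracket -> illegal
(5,0): no bracket -> illegal
(5,1): no bracket -> illegal
W mobility = 7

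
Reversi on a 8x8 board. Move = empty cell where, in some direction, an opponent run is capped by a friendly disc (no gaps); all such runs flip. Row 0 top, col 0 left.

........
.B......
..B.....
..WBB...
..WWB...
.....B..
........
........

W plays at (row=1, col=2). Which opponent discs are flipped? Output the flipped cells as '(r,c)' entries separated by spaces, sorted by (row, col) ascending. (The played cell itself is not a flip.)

Answer: (2,2)

Derivation:
Dir NW: first cell '.' (not opp) -> no flip
Dir N: first cell '.' (not opp) -> no flip
Dir NE: first cell '.' (not opp) -> no flip
Dir W: opp run (1,1), next='.' -> no flip
Dir E: first cell '.' (not opp) -> no flip
Dir SW: first cell '.' (not opp) -> no flip
Dir S: opp run (2,2) capped by W -> flip
Dir SE: first cell '.' (not opp) -> no flip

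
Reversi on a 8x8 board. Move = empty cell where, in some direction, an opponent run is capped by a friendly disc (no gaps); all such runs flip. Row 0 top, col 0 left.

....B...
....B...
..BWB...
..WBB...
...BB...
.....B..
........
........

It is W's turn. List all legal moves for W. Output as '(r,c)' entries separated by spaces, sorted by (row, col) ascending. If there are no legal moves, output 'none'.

(0,3): no bracket -> illegal
(0,5): flips 1 -> legal
(1,1): no bracket -> illegal
(1,2): flips 1 -> legal
(1,3): no bracket -> illegal
(1,5): no bracket -> illegal
(2,1): flips 1 -> legal
(2,5): flips 1 -> legal
(3,1): no bracket -> illegal
(3,5): flips 2 -> legal
(4,2): no bracket -> illegal
(4,5): flips 1 -> legal
(4,6): no bracket -> illegal
(5,2): no bracket -> illegal
(5,3): flips 2 -> legal
(5,4): flips 1 -> legal
(5,6): no bracket -> illegal
(6,4): no bracket -> illegal
(6,5): no bracket -> illegal
(6,6): no bracket -> illegal

Answer: (0,5) (1,2) (2,1) (2,5) (3,5) (4,5) (5,3) (5,4)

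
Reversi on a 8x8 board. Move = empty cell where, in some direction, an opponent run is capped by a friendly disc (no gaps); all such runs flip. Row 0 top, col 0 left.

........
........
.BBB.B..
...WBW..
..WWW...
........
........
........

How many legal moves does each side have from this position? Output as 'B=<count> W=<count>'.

Answer: B=7 W=5

Derivation:
-- B to move --
(2,4): no bracket -> illegal
(2,6): no bracket -> illegal
(3,1): no bracket -> illegal
(3,2): flips 1 -> legal
(3,6): flips 1 -> legal
(4,1): no bracket -> illegal
(4,5): flips 1 -> legal
(4,6): no bracket -> illegal
(5,1): no bracket -> illegal
(5,2): flips 1 -> legal
(5,3): flips 2 -> legal
(5,4): flips 1 -> legal
(5,5): flips 2 -> legal
B mobility = 7
-- W to move --
(1,0): no bracket -> illegal
(1,1): flips 1 -> legal
(1,2): no bracket -> illegal
(1,3): flips 1 -> legal
(1,4): no bracket -> illegal
(1,5): flips 1 -> legal
(1,6): flips 2 -> legal
(2,0): no bracket -> illegal
(2,4): flips 1 -> legal
(2,6): no bracket -> illegal
(3,0): no bracket -> illegal
(3,1): no bracket -> illegal
(3,2): no bracket -> illegal
(3,6): no bracket -> illegal
(4,5): no bracket -> illegal
W mobility = 5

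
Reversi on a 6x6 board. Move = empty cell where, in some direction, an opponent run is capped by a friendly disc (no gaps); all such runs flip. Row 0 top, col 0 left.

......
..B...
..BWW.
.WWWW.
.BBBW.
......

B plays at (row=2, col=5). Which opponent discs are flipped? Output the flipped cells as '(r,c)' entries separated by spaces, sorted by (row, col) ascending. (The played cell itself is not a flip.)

Answer: (2,3) (2,4) (3,4)

Derivation:
Dir NW: first cell '.' (not opp) -> no flip
Dir N: first cell '.' (not opp) -> no flip
Dir NE: edge -> no flip
Dir W: opp run (2,4) (2,3) capped by B -> flip
Dir E: edge -> no flip
Dir SW: opp run (3,4) capped by B -> flip
Dir S: first cell '.' (not opp) -> no flip
Dir SE: edge -> no flip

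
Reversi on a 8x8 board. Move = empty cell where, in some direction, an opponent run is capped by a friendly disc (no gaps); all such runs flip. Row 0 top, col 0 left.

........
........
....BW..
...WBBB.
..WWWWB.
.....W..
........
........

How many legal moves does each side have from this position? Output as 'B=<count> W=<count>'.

Answer: B=13 W=7

Derivation:
-- B to move --
(1,4): flips 1 -> legal
(1,5): flips 1 -> legal
(1,6): flips 1 -> legal
(2,2): no bracket -> illegal
(2,3): no bracket -> illegal
(2,6): flips 1 -> legal
(3,1): no bracket -> illegal
(3,2): flips 1 -> legal
(4,1): flips 4 -> legal
(5,1): flips 2 -> legal
(5,2): flips 1 -> legal
(5,3): flips 1 -> legal
(5,4): flips 2 -> legal
(5,6): flips 1 -> legal
(6,4): flips 1 -> legal
(6,5): flips 2 -> legal
(6,6): no bracket -> illegal
B mobility = 13
-- W to move --
(1,3): no bracket -> illegal
(1,4): flips 2 -> legal
(1,5): flips 1 -> legal
(2,3): flips 2 -> legal
(2,6): flips 1 -> legal
(2,7): flips 1 -> legal
(3,7): flips 4 -> legal
(4,7): flips 2 -> legal
(5,6): no bracket -> illegal
(5,7): no bracket -> illegal
W mobility = 7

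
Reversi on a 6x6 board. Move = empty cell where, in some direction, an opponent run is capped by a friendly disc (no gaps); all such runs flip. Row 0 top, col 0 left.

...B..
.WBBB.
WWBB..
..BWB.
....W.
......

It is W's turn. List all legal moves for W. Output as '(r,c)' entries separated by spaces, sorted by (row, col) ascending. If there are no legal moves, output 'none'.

Answer: (1,5) (2,4) (3,1) (3,5) (4,3)

Derivation:
(0,1): no bracket -> illegal
(0,2): no bracket -> illegal
(0,4): no bracket -> illegal
(0,5): no bracket -> illegal
(1,5): flips 3 -> legal
(2,4): flips 3 -> legal
(2,5): no bracket -> illegal
(3,1): flips 1 -> legal
(3,5): flips 1 -> legal
(4,1): no bracket -> illegal
(4,2): no bracket -> illegal
(4,3): flips 1 -> legal
(4,5): no bracket -> illegal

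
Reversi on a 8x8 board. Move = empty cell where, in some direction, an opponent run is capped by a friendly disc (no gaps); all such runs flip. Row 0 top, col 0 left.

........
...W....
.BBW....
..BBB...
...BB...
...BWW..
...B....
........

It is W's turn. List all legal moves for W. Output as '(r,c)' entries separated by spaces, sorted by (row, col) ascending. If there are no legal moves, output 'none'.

(1,0): flips 3 -> legal
(1,1): flips 3 -> legal
(1,2): no bracket -> illegal
(2,0): flips 2 -> legal
(2,4): flips 2 -> legal
(2,5): no bracket -> illegal
(3,0): no bracket -> illegal
(3,1): flips 1 -> legal
(3,5): no bracket -> illegal
(4,1): flips 1 -> legal
(4,2): no bracket -> illegal
(4,5): flips 1 -> legal
(5,2): flips 1 -> legal
(6,2): no bracket -> illegal
(6,4): no bracket -> illegal
(7,2): flips 1 -> legal
(7,3): flips 4 -> legal
(7,4): no bracket -> illegal

Answer: (1,0) (1,1) (2,0) (2,4) (3,1) (4,1) (4,5) (5,2) (7,2) (7,3)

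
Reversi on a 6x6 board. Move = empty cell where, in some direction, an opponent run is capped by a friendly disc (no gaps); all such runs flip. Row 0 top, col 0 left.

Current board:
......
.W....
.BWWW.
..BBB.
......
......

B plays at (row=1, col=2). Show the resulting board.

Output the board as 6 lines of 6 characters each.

Place B at (1,2); scan 8 dirs for brackets.
Dir NW: first cell '.' (not opp) -> no flip
Dir N: first cell '.' (not opp) -> no flip
Dir NE: first cell '.' (not opp) -> no flip
Dir W: opp run (1,1), next='.' -> no flip
Dir E: first cell '.' (not opp) -> no flip
Dir SW: first cell 'B' (not opp) -> no flip
Dir S: opp run (2,2) capped by B -> flip
Dir SE: opp run (2,3) capped by B -> flip
All flips: (2,2) (2,3)

Answer: ......
.WB...
.BBBW.
..BBB.
......
......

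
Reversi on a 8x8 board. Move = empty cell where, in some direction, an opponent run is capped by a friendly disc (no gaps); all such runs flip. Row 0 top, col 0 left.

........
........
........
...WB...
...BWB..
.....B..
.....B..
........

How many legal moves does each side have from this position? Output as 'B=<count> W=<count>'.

-- B to move --
(2,2): flips 2 -> legal
(2,3): flips 1 -> legal
(2,4): no bracket -> illegal
(3,2): flips 1 -> legal
(3,5): no bracket -> illegal
(4,2): no bracket -> illegal
(5,3): no bracket -> illegal
(5,4): flips 1 -> legal
B mobility = 4
-- W to move --
(2,3): no bracket -> illegal
(2,4): flips 1 -> legal
(2,5): no bracket -> illegal
(3,2): no bracket -> illegal
(3,5): flips 1 -> legal
(3,6): no bracket -> illegal
(4,2): flips 1 -> legal
(4,6): flips 1 -> legal
(5,2): no bracket -> illegal
(5,3): flips 1 -> legal
(5,4): no bracket -> illegal
(5,6): no bracket -> illegal
(6,4): no bracket -> illegal
(6,6): flips 1 -> legal
(7,4): no bracket -> illegal
(7,5): no bracket -> illegal
(7,6): no bracket -> illegal
W mobility = 6

Answer: B=4 W=6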